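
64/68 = 16/17=0.94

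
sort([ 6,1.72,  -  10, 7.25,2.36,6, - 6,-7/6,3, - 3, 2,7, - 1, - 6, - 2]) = [ - 10, - 6, - 6, - 3, - 2, -7/6, - 1, 1.72,  2,  2.36, 3, 6,6, 7,7.25 ] 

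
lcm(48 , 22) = 528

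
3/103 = 3/103 = 0.03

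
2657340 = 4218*630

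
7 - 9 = -2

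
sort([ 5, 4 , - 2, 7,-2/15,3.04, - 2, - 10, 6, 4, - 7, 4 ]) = [-10, - 7 , - 2, - 2,-2/15,3.04, 4, 4, 4,  5, 6 , 7]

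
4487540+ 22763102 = 27250642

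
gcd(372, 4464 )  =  372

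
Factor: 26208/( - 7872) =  - 2^(- 1)*3^1*7^1 *13^1*41^ ( - 1 ) =- 273/82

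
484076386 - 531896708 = -47820322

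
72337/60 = 72337/60 = 1205.62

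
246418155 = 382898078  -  136479923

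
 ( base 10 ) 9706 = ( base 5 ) 302311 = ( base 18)1bh4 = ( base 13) 4558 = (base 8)22752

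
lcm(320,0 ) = 0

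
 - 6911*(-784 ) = 5418224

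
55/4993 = 55/4993 =0.01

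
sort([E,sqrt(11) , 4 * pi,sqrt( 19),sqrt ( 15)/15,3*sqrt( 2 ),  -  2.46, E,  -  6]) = [ - 6, - 2.46, sqrt ( 15 )/15, E,E,sqrt( 11),3*sqrt( 2), sqrt ( 19),4*pi] 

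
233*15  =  3495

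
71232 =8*8904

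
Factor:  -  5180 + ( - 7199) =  -12379^1 = - 12379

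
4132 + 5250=9382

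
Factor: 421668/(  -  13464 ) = - 689/22 = - 2^(-1)* 11^( - 1)*13^1*53^1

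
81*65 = 5265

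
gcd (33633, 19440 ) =9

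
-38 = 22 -60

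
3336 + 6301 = 9637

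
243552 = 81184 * 3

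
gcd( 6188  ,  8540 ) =28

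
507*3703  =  1877421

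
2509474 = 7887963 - 5378489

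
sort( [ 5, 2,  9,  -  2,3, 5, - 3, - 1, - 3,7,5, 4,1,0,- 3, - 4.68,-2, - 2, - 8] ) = [ - 8 , - 4.68, - 3, - 3,-3, - 2, - 2, - 2, -1,0,1, 2,3,4 , 5,5,5,7, 9]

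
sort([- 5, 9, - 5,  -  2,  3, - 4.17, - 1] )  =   [ - 5, - 5,  -  4.17,  -  2,-1,3 , 9]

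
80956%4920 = 2236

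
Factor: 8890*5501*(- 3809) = -186274917010 = - 2^1 * 5^1 * 7^1*13^1 *127^1*293^1 *5501^1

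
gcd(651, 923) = 1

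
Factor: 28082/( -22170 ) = -3^( - 1) *5^( - 1)*19^1   =  -19/15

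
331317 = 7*47331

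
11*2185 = 24035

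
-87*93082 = -8098134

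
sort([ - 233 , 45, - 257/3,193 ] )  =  [ - 233, - 257/3, 45 , 193]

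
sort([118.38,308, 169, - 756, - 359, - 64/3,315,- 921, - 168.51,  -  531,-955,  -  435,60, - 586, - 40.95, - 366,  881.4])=[ - 955, - 921 , - 756, - 586, - 531 ,- 435 , - 366, - 359, - 168.51,  -  40.95,- 64/3,60, 118.38,  169,308, 315,881.4]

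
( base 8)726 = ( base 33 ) e8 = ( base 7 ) 1241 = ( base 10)470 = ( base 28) gm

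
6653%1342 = 1285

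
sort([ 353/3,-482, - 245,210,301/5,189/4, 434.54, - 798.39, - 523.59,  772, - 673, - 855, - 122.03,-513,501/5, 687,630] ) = [ - 855, - 798.39  , - 673, - 523.59,-513 , - 482, - 245, -122.03, 189/4, 301/5, 501/5, 353/3,210, 434.54,  630,687, 772] 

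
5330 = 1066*5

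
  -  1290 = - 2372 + 1082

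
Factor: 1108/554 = 2^1= 2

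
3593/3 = 1197 + 2/3 = 1197.67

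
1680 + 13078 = 14758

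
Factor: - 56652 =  - 2^2 * 3^1*4721^1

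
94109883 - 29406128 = 64703755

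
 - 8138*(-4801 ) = 39070538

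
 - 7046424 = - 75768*93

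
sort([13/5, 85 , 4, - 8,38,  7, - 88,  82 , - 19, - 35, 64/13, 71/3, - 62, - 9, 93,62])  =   [ -88, - 62, - 35,-19, - 9, - 8, 13/5, 4,64/13 , 7, 71/3,38 , 62,82, 85,  93 ]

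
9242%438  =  44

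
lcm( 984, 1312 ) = 3936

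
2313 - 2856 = - 543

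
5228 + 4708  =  9936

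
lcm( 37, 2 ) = 74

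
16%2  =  0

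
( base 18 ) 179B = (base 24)E8H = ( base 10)8273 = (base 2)10000001010001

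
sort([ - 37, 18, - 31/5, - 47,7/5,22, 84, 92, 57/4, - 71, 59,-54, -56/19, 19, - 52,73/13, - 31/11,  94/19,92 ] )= [ - 71, - 54,  -  52, - 47, - 37, - 31/5, -56/19 , - 31/11, 7/5,94/19, 73/13, 57/4, 18,19, 22, 59, 84, 92, 92]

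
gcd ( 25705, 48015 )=485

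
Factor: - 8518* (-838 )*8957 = 2^2 * 13^2*53^1*419^1*4259^1 = 63935818388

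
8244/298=4122/149 = 27.66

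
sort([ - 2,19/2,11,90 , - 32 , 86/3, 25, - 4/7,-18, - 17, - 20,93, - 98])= [ - 98,- 32, -20, - 18 , - 17,-2, - 4/7,19/2, 11, 25, 86/3,  90, 93 ] 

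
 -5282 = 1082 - 6364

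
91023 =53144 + 37879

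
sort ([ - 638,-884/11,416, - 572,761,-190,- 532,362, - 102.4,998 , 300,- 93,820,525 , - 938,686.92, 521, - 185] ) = [ - 938,-638,-572,-532,- 190,-185 , - 102.4,  -  93, - 884/11, 300,362 , 416, 521,525,  686.92,761,820,998] 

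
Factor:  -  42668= - 2^2*10667^1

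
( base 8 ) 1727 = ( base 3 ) 1100102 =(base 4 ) 33113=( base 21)24H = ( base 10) 983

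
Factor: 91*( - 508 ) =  - 46228 = - 2^2*7^1* 13^1*127^1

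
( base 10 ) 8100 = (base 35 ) 6lf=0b1111110100100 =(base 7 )32421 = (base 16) 1FA4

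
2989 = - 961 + 3950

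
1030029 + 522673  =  1552702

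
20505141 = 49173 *417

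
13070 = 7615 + 5455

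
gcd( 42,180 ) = 6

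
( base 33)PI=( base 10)843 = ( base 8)1513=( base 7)2313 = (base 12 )5a3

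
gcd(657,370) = 1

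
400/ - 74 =-6 + 22/37 = - 5.41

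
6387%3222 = 3165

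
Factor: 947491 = 149^1*6359^1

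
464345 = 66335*7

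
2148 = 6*358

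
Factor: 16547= 16547^1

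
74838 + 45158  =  119996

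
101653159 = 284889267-183236108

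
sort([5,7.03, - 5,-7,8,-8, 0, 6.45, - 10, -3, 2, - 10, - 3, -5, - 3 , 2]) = [ - 10, - 10, - 8, - 7 ,- 5,-5, - 3,  -  3 , -3,0, 2,2, 5, 6.45, 7.03,8]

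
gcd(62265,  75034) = 1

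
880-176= 704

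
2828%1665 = 1163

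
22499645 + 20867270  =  43366915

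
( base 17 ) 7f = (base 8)206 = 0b10000110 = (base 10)134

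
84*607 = 50988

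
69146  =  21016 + 48130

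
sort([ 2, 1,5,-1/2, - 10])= [ - 10  , - 1/2,  1, 2, 5]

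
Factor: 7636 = 2^2*23^1*83^1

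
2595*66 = 171270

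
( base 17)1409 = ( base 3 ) 22100010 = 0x17be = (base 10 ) 6078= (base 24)AD6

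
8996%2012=948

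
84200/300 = 842/3  =  280.67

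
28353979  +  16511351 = 44865330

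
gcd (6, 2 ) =2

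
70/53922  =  35/26961 = 0.00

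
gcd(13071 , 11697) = 3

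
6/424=3/212 = 0.01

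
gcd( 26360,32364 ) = 4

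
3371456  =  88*38312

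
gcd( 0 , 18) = 18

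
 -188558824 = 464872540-653431364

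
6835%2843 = 1149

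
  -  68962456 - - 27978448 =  - 40984008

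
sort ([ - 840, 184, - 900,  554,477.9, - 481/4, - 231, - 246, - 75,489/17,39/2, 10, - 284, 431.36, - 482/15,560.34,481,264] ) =[-900,-840, - 284, - 246,  -  231,-481/4, - 75, - 482/15, 10, 39/2, 489/17 , 184, 264, 431.36,477.9,481,554 , 560.34 ] 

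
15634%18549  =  15634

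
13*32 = 416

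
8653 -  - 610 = 9263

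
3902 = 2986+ 916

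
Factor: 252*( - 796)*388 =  - 2^6*3^2 * 7^1* 97^1* 199^1 = - 77829696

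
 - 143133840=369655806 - 512789646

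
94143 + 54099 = 148242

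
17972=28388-10416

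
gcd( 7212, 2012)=4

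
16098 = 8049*2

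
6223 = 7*889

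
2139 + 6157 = 8296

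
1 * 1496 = 1496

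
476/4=119 =119.00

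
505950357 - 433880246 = 72070111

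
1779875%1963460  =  1779875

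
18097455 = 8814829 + 9282626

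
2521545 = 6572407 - 4050862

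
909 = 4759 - 3850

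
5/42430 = 1/8486 = 0.00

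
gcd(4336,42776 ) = 8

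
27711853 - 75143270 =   -  47431417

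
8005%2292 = 1129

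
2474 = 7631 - 5157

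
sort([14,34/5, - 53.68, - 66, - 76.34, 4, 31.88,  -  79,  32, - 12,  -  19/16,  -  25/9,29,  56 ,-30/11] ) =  [-79,-76.34,-66, - 53.68,- 12, - 25/9,-30/11 , - 19/16, 4 , 34/5, 14, 29 , 31.88, 32, 56] 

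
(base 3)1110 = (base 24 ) 1f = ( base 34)15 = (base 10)39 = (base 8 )47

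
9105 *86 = 783030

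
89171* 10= 891710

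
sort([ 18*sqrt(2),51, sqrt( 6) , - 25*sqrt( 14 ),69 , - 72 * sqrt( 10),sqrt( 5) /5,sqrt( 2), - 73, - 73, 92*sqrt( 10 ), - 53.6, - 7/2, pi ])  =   [ - 72*sqrt( 10), - 25*sqrt( 14), - 73, - 73, - 53.6 , - 7/2,sqrt( 5) /5, sqrt( 2 ),sqrt(6 ),pi , 18*sqrt(2), 51,69 , 92*sqrt(10) ]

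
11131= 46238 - 35107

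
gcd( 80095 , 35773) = 83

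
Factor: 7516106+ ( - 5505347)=3^1*359^1*1867^1 = 2010759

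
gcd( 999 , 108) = 27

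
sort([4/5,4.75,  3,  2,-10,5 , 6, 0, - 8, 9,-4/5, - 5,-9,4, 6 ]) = [ - 10, -9, - 8, -5, -4/5, 0 , 4/5, 2,3, 4, 4.75,5,6,6,9] 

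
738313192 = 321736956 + 416576236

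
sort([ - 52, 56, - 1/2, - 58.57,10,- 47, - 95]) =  [ - 95,  -  58.57, - 52, - 47,-1/2,10, 56 ] 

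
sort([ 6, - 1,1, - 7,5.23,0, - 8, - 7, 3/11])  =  [-8, - 7, -7, - 1, 0,3/11,1,5.23, 6 ] 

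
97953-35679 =62274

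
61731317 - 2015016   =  59716301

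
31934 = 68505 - 36571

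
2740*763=2090620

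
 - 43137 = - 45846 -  - 2709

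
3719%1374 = 971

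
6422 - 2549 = 3873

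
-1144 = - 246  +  -898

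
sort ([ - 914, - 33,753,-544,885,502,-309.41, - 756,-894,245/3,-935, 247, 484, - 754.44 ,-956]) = [ - 956,  -  935, - 914, - 894,-756, - 754.44, - 544, - 309.41, -33  ,  245/3,  247, 484,502, 753,  885 ] 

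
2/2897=2/2897 = 0.00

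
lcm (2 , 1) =2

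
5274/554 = 2637/277 = 9.52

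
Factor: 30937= 30937^1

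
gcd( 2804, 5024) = 4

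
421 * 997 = 419737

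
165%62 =41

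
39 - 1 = 38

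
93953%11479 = 2121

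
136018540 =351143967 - 215125427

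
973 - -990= 1963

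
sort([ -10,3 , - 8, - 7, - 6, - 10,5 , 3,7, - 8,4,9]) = [  -  10, - 10, - 8, - 8, - 7, - 6,3, 3,4 , 5 , 7 , 9 ]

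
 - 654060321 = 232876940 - 886937261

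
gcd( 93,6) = 3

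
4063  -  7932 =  - 3869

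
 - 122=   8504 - 8626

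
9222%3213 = 2796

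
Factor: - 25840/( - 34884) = 20/27 = 2^2*3^( -3) * 5^1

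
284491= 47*6053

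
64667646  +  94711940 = 159379586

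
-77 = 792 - 869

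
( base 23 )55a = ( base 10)2770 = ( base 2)101011010010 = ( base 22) 5FK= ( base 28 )3EQ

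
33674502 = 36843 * 914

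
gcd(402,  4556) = 134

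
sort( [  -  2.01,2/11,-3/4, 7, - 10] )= [ - 10, - 2.01, - 3/4,  2/11,7]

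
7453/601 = 7453/601 = 12.40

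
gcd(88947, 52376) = 1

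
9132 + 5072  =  14204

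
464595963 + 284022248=748618211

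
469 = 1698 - 1229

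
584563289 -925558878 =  - 340995589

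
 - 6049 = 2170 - 8219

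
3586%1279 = 1028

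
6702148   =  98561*68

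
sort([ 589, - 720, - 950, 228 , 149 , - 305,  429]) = [ - 950,-720 , - 305,149,228, 429,589 ]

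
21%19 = 2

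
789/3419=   3/13= 0.23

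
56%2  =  0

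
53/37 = 1+16/37 = 1.43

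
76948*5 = 384740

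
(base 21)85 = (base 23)7c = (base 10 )173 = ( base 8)255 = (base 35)4x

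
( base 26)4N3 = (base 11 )2535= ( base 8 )6351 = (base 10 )3305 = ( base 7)12431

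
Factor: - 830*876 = - 727080 = -2^3*3^1*5^1*73^1 * 83^1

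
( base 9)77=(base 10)70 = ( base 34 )22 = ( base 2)1000110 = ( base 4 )1012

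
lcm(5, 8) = 40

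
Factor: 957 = 3^1*11^1 * 29^1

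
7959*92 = 732228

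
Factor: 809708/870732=202427/217683 = 3^( - 2)*19^( - 2 )*37^1 * 67^( - 1)*5471^1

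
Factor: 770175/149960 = 2^( - 3 )*3^3 * 5^1*7^1*23^( - 1) = 945/184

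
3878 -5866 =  - 1988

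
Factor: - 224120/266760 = - 431/513 =- 3^(-3)*19^(- 1)*431^1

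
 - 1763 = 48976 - 50739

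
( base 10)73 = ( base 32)29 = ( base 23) 34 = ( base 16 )49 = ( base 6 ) 201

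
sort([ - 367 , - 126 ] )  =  [ - 367 ,  -  126 ] 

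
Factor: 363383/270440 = 2^( -3) * 5^( - 1)*41^1*6761^( - 1 )*8863^1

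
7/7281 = 7/7281 = 0.00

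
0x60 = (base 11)88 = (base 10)96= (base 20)4g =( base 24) 40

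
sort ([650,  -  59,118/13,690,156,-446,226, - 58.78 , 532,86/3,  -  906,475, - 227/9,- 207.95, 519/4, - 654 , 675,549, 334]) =[- 906,  -  654, - 446, - 207.95, - 59,  -  58.78,  -  227/9, 118/13,  86/3, 519/4,156,  226, 334, 475, 532,549,650, 675,690 ]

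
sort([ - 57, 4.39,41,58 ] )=[ - 57,4.39,41,58]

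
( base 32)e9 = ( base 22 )kh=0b111001001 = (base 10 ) 457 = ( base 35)D2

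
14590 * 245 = 3574550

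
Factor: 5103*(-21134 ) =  - 2^1*3^6*7^1*10567^1  =  - 107846802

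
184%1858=184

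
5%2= 1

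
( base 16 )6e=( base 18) 62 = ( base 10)110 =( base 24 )4e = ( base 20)5a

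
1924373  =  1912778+11595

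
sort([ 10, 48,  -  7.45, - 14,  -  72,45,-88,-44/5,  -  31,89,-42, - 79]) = [  -  88 ,-79,  -  72, -42, - 31, - 14 , -44/5, - 7.45,10,45 , 48, 89] 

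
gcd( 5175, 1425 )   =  75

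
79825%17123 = 11333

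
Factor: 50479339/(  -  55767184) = -2^( - 4 )*11^ ( - 1)*499^1*101161^1*  316859^( - 1) 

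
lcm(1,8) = 8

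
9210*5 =46050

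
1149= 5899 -4750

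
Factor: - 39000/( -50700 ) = 2^1*5^1*13^( - 1 ) = 10/13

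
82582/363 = 82582/363=   227.50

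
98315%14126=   13559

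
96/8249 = 96/8249 = 0.01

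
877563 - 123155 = 754408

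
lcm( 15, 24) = 120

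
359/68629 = 359/68629  =  0.01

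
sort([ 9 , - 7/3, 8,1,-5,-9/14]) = [ - 5, - 7/3,-9/14,1, 8,9 ] 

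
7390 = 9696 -2306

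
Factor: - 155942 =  - 2^1*103^1*757^1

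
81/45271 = 81/45271 = 0.00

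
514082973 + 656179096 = 1170262069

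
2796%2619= 177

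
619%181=76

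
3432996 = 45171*76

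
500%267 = 233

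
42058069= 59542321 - 17484252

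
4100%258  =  230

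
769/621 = 1 + 148/621 = 1.24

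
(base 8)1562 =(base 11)732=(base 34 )PW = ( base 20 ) 242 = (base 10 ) 882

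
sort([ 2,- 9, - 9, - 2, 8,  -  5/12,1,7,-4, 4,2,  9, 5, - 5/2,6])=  [ - 9,  -  9, - 4, - 5/2, -2, - 5/12,1, 2, 2, 4, 5, 6, 7, 8, 9]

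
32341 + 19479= 51820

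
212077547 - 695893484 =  - 483815937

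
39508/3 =39508/3 = 13169.33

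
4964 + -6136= -1172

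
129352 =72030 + 57322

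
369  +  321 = 690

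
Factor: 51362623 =13^1*37^1*106783^1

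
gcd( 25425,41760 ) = 45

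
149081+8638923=8788004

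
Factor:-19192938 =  - 2^1 * 3^1*109^1*29347^1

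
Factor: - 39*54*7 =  - 14742 = - 2^1*3^4 *7^1*13^1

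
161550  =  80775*2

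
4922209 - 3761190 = 1161019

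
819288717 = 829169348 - 9880631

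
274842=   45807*6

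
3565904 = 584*6106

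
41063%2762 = 2395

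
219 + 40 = 259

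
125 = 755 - 630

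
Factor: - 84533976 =-2^3 * 3^3 * 229^1*1709^1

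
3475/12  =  289+7/12 = 289.58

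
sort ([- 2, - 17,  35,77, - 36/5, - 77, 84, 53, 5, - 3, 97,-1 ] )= [ - 77,-17, - 36/5 , - 3, - 2 , -1, 5, 35, 53, 77,84, 97] 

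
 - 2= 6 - 8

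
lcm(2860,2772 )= 180180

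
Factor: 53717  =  53717^1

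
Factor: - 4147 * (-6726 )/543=2^1*11^1*13^1*19^1*29^1*59^1*181^ ( - 1)=9297574/181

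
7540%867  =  604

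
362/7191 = 362/7191 = 0.05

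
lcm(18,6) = 18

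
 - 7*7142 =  - 49994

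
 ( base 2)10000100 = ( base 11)110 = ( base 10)132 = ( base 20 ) 6C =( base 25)57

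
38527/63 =611 + 34/63 = 611.54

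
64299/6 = 10716 + 1/2 = 10716.50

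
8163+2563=10726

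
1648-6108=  - 4460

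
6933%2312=2309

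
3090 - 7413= - 4323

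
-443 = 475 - 918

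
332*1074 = 356568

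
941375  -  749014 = 192361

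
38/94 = 19/47 = 0.40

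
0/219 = 0  =  0.00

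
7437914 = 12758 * 583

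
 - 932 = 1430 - 2362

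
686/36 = 19 + 1/18 = 19.06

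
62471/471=62471/471 =132.63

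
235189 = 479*491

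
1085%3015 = 1085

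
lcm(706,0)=0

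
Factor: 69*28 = 2^2*3^1*7^1 * 23^1 = 1932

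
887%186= 143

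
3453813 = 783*4411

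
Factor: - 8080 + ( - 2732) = - 10812 = - 2^2*3^1*17^1*53^1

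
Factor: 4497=3^1*1499^1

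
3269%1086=11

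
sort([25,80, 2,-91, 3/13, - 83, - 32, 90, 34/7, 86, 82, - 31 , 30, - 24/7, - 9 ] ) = [ - 91,-83, - 32 , - 31, -9,- 24/7, 3/13, 2,  34/7, 25,30, 80, 82, 86, 90]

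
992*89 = 88288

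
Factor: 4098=2^1*3^1*683^1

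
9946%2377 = 438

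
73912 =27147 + 46765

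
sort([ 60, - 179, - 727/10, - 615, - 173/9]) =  [-615, - 179, - 727/10, - 173/9,60 ] 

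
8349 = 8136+213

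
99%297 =99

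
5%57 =5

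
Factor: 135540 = 2^2*3^3*5^1*251^1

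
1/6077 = 1/6077=0.00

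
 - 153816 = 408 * ( - 377) 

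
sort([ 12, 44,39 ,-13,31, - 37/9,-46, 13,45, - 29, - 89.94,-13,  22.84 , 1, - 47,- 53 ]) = [ - 89.94, - 53, - 47, - 46 , -29 ,  -  13, - 13, - 37/9, 1,12,13,22.84,31,39,44,45 ]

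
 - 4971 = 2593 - 7564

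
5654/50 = 2827/25 = 113.08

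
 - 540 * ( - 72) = 38880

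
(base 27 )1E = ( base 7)56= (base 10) 41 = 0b101001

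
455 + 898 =1353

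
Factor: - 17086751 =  - 11^1 * 17^1*91373^1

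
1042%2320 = 1042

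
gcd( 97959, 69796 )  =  1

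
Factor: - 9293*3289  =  -30564677 = -11^1*13^1*23^1*9293^1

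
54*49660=2681640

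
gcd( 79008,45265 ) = 823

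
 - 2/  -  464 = 1/232 = 0.00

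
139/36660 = 139/36660 = 0.00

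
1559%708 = 143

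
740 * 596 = 441040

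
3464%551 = 158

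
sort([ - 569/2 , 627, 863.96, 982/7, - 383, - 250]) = [ - 383, - 569/2 , - 250, 982/7,627, 863.96] 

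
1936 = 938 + 998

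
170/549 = 170/549= 0.31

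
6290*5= 31450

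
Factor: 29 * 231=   6699  =  3^1 *7^1*11^1*29^1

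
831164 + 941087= 1772251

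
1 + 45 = 46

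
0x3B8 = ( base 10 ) 952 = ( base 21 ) 237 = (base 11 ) 796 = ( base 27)187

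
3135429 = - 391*( - 8019 )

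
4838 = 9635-4797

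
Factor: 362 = 2^1 * 181^1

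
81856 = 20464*4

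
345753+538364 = 884117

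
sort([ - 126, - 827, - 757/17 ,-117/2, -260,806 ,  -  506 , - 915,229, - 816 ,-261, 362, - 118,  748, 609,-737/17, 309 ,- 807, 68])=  [  -  915, -827, - 816, - 807,-506, - 261, - 260, - 126, - 118, - 117/2, - 757/17, - 737/17, 68,229,309 , 362 , 609, 748, 806 ]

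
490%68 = 14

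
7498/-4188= - 3749/2094 = - 1.79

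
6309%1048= 21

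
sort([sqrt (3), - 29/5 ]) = [ -29/5, sqrt(3 ) ] 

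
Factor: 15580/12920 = 2^( - 1 )*17^( - 1 )*41^1 = 41/34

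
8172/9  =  908 = 908.00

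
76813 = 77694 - 881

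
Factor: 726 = 2^1 *3^1*11^2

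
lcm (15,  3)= 15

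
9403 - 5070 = 4333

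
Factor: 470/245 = 2^1*7^(- 2) *47^1 = 94/49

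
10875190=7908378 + 2966812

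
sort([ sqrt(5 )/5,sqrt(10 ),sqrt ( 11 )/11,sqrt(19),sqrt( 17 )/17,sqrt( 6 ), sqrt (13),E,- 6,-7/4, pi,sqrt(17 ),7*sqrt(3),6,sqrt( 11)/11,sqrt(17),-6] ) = [ - 6,  -  6,-7/4, sqrt(17) /17,sqrt( 11 )/11,sqrt(11)/11,sqrt(5) /5, sqrt ( 6),E, pi,sqrt(10 ),  sqrt(13 ),sqrt(17),sqrt( 17 ),sqrt(19), 6,7*sqrt(3 )] 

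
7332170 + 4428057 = 11760227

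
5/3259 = 5/3259=0.00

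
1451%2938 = 1451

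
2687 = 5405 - 2718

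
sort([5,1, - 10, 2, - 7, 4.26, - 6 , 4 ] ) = [ - 10,-7,  -  6, 1, 2, 4, 4.26,5]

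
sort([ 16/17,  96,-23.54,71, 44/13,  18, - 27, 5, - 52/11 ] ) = [-27, - 23.54 ,-52/11, 16/17,44/13, 5,18,  71,96 ] 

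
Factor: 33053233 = 33053233^1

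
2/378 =1/189=0.01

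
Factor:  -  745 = - 5^1*149^1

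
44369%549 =449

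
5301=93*57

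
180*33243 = 5983740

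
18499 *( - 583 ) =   -  10784917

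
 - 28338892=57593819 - 85932711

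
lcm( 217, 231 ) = 7161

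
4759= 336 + 4423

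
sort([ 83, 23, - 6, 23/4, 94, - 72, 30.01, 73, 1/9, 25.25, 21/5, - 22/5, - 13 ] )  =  [ - 72,-13,- 6,-22/5, 1/9,21/5, 23/4,23,  25.25,30.01,73, 83, 94 ]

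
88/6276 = 22/1569 = 0.01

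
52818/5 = 52818/5 = 10563.60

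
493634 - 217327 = 276307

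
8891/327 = 27 + 62/327 = 27.19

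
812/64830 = 406/32415= 0.01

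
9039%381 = 276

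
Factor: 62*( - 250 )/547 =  - 2^2 * 5^3 * 31^1*  547^ ( - 1 )=-15500/547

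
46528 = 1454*32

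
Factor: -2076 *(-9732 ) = 20203632 = 2^4*3^2*173^1 * 811^1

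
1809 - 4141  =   - 2332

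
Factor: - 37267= - 83^1*449^1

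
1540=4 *385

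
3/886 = 3/886 = 0.00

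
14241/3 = 4747 = 4747.00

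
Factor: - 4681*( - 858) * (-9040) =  -36307333920 = - 2^5 * 3^1*5^1*11^1*13^1*31^1*113^1 * 151^1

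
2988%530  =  338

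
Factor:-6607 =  - 6607^1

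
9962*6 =59772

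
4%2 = 0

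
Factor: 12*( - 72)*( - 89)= 2^5*3^3*89^1 = 76896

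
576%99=81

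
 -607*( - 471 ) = 285897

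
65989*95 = 6268955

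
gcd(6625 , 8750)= 125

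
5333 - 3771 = 1562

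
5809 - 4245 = 1564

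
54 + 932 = 986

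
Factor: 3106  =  2^1 * 1553^1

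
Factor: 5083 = 13^1*17^1*23^1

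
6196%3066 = 64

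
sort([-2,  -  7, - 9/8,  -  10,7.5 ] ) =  [- 10,  -  7,-2, - 9/8, 7.5 ]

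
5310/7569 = 590/841 = 0.70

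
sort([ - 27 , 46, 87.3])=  [ - 27,  46, 87.3] 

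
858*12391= 10631478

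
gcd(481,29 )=1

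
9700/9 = 1077 + 7/9 = 1077.78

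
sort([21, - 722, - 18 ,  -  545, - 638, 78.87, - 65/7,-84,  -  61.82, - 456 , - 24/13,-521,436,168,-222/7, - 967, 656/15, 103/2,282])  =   [ - 967,  -  722, - 638, - 545, - 521, - 456, - 84, - 61.82,-222/7,  -  18, - 65/7 , - 24/13,21 , 656/15,  103/2,  78.87, 168,282, 436] 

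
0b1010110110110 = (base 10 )5558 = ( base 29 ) 6hj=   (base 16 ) 15b6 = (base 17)123g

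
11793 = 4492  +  7301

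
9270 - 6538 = 2732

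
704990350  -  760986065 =-55995715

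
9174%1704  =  654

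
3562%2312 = 1250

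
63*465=29295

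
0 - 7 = -7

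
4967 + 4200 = 9167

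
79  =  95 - 16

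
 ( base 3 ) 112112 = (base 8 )610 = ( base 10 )392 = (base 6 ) 1452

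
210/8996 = 105/4498=0.02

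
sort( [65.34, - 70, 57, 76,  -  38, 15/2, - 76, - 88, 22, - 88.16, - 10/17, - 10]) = [ - 88.16, - 88, - 76, - 70, - 38, - 10, - 10/17, 15/2, 22, 57, 65.34, 76 ] 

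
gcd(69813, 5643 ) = 9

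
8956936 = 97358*92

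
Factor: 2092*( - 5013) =-2^2* 3^2*523^1*557^1 = - 10487196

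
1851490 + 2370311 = 4221801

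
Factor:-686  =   - 2^1 *7^3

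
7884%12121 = 7884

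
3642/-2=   -  1821+ 0/1 = - 1821.00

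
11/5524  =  11/5524= 0.00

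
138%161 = 138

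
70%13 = 5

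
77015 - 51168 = 25847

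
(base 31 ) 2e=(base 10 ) 76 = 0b1001100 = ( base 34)28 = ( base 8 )114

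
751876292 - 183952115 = 567924177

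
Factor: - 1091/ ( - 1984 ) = 2^(  -  6 ) * 31^( - 1)*1091^1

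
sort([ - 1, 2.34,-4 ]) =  [- 4, - 1,2.34] 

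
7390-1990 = 5400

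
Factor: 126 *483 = 2^1*3^3*7^2*23^1 =60858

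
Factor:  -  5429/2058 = - 2^(  -  1)*3^( - 1 )*7^(-3)*61^1 *89^1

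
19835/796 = 24+731/796  =  24.92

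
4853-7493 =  - 2640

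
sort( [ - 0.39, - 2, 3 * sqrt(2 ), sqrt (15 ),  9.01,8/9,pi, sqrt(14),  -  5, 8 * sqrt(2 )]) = [ - 5,- 2, - 0.39,8/9, pi  ,  sqrt(14),sqrt(  15),3*sqrt(2 ), 9.01, 8 * sqrt( 2 ) ]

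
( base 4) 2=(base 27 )2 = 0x2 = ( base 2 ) 10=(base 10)2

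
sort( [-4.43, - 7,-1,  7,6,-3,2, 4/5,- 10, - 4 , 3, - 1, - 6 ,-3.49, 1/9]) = [ - 10, - 7,-6, - 4.43, - 4, - 3.49, - 3, - 1, - 1 , 1/9,4/5, 2,3,6, 7]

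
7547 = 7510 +37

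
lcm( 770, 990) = 6930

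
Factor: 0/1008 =0^1 = 0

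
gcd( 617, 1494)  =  1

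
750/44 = 375/22 =17.05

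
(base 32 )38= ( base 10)104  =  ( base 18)5E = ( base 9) 125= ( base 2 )1101000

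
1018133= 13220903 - 12202770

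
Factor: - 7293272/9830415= -1041896/1404345 = -  2^3*3^( - 1)*5^( - 1)*17^1 * 47^1 *163^1*251^(-1) * 373^(-1)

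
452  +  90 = 542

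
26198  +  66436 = 92634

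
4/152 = 1/38  =  0.03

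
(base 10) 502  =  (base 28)HQ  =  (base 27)ig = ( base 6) 2154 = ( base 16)1f6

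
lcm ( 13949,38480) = 1115920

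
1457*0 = 0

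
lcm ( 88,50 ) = 2200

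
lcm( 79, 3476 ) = 3476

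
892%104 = 60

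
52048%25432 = 1184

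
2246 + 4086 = 6332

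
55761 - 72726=  -  16965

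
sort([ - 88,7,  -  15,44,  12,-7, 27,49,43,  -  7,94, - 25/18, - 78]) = [ - 88, - 78, - 15 , - 7, - 7, - 25/18,7,12,27,43,44, 49,94 ]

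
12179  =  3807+8372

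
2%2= 0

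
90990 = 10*9099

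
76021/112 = 678 + 85/112 = 678.76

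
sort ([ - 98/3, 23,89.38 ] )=[ - 98/3, 23, 89.38] 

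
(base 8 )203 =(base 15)8b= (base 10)131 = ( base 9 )155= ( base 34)3T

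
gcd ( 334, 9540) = 2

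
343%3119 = 343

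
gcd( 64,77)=1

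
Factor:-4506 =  - 2^1 * 3^1* 751^1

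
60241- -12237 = 72478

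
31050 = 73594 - 42544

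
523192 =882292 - 359100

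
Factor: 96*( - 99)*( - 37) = 351648 = 2^5*3^3*11^1* 37^1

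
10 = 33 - 23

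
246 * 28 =6888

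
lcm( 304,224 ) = 4256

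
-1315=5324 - 6639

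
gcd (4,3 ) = 1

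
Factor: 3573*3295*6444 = 2^2 * 3^4*5^1*179^1*397^1*659^1 = 75865437540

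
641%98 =53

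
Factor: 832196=2^2 * 208049^1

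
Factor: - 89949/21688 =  - 2^( - 3) * 3^1* 2711^( - 1)*29983^1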